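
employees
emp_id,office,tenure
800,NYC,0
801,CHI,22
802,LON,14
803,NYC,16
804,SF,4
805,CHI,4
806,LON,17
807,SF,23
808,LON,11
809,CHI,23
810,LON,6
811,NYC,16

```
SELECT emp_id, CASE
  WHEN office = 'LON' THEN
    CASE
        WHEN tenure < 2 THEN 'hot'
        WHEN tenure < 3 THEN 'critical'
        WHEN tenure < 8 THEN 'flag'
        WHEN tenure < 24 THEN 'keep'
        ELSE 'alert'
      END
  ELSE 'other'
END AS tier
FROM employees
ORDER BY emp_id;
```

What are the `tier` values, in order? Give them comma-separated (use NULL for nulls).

other, other, keep, other, other, other, keep, other, keep, other, flag, other

emp_id=800: office='NYC' → outer ELSE → other
emp_id=801: office='CHI' → outer ELSE → other
emp_id=802: office='LON' → inner[tenure < 24] → keep
emp_id=803: office='NYC' → outer ELSE → other
emp_id=804: office='SF' → outer ELSE → other
emp_id=805: office='CHI' → outer ELSE → other
emp_id=806: office='LON' → inner[tenure < 24] → keep
emp_id=807: office='SF' → outer ELSE → other
emp_id=808: office='LON' → inner[tenure < 24] → keep
emp_id=809: office='CHI' → outer ELSE → other
emp_id=810: office='LON' → inner[tenure < 8] → flag
emp_id=811: office='NYC' → outer ELSE → other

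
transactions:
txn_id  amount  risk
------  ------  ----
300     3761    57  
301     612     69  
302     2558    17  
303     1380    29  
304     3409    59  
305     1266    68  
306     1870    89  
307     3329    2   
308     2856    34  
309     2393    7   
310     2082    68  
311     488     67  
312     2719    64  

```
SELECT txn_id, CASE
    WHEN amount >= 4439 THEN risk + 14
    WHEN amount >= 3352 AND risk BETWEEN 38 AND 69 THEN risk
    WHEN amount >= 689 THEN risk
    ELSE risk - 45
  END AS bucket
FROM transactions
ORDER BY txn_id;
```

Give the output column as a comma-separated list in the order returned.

57, 24, 17, 29, 59, 68, 89, 2, 34, 7, 68, 22, 64

txn_id=300: amount >= 3352 AND risk BETWEEN 38 AND 69 → 57
txn_id=301: ELSE → 24
txn_id=302: amount >= 689 → 17
txn_id=303: amount >= 689 → 29
txn_id=304: amount >= 3352 AND risk BETWEEN 38 AND 69 → 59
txn_id=305: amount >= 689 → 68
txn_id=306: amount >= 689 → 89
txn_id=307: amount >= 689 → 2
txn_id=308: amount >= 689 → 34
txn_id=309: amount >= 689 → 7
txn_id=310: amount >= 689 → 68
txn_id=311: ELSE → 22
txn_id=312: amount >= 689 → 64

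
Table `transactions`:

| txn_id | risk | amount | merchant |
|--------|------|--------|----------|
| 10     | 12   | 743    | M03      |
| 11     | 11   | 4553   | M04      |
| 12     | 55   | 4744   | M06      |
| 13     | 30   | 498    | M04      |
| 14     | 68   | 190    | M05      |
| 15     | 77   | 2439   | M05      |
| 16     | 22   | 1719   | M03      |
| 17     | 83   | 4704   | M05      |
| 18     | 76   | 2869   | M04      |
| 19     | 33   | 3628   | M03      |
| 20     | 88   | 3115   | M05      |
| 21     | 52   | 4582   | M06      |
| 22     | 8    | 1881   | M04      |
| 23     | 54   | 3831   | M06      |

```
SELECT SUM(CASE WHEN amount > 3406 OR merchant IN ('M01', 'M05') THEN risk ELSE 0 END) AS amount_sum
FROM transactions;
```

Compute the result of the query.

521

txn_id=10: ✗
txn_id=11: ✓ → 11
txn_id=12: ✓ → 55
txn_id=13: ✗
txn_id=14: ✓ → 68
txn_id=15: ✓ → 77
txn_id=16: ✗
txn_id=17: ✓ → 83
txn_id=18: ✗
txn_id=19: ✓ → 33
txn_id=20: ✓ → 88
txn_id=21: ✓ → 52
txn_id=22: ✗
txn_id=23: ✓ → 54
amount_sum = 11 + 55 + 68 + 77 + 83 + 33 + 88 + 52 + 54 = 521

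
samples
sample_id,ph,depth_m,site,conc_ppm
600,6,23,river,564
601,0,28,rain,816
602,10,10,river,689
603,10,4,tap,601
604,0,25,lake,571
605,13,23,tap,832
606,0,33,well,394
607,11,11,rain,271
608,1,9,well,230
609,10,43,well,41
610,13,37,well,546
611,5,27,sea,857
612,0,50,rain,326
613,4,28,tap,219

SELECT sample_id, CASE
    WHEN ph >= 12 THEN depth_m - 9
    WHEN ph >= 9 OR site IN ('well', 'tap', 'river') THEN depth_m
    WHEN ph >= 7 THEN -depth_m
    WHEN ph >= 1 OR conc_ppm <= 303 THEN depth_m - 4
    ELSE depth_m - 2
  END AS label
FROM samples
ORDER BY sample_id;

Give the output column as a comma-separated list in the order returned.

23, 26, 10, 4, 23, 14, 33, 11, 9, 43, 28, 23, 48, 28

sample_id=600: ph >= 9 OR site IN ('well', 'tap', 'river') → 23
sample_id=601: ELSE → 26
sample_id=602: ph >= 9 OR site IN ('well', 'tap', 'river') → 10
sample_id=603: ph >= 9 OR site IN ('well', 'tap', 'river') → 4
sample_id=604: ELSE → 23
sample_id=605: ph >= 12 → 14
sample_id=606: ph >= 9 OR site IN ('well', 'tap', 'river') → 33
sample_id=607: ph >= 9 OR site IN ('well', 'tap', 'river') → 11
sample_id=608: ph >= 9 OR site IN ('well', 'tap', 'river') → 9
sample_id=609: ph >= 9 OR site IN ('well', 'tap', 'river') → 43
sample_id=610: ph >= 12 → 28
sample_id=611: ph >= 1 OR conc_ppm <= 303 → 23
sample_id=612: ELSE → 48
sample_id=613: ph >= 9 OR site IN ('well', 'tap', 'river') → 28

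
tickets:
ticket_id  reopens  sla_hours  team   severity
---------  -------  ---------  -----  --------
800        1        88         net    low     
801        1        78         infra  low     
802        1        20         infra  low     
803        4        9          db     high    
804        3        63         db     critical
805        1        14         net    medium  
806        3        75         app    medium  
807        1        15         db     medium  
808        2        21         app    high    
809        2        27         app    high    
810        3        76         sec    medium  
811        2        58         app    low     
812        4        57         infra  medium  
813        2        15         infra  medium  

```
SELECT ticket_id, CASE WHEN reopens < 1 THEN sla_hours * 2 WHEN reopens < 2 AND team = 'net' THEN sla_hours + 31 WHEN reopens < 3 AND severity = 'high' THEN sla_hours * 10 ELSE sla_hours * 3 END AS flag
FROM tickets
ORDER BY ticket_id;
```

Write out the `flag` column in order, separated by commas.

ticket_id=800: reopens < 2 AND team = 'net' → 119
ticket_id=801: ELSE → 234
ticket_id=802: ELSE → 60
ticket_id=803: ELSE → 27
ticket_id=804: ELSE → 189
ticket_id=805: reopens < 2 AND team = 'net' → 45
ticket_id=806: ELSE → 225
ticket_id=807: ELSE → 45
ticket_id=808: reopens < 3 AND severity = 'high' → 210
ticket_id=809: reopens < 3 AND severity = 'high' → 270
ticket_id=810: ELSE → 228
ticket_id=811: ELSE → 174
ticket_id=812: ELSE → 171
ticket_id=813: ELSE → 45

119, 234, 60, 27, 189, 45, 225, 45, 210, 270, 228, 174, 171, 45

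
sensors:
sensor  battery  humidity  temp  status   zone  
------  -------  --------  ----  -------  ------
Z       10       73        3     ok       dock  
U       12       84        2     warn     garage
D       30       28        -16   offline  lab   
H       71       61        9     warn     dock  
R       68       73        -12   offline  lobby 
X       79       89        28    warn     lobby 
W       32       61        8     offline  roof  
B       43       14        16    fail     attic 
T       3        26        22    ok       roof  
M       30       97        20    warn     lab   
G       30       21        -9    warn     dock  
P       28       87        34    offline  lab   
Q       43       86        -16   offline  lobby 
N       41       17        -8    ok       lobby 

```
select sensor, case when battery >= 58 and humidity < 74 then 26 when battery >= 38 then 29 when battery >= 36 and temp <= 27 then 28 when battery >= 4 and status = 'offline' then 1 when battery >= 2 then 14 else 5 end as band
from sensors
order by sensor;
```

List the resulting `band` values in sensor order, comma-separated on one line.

29, 1, 14, 26, 14, 29, 1, 29, 26, 14, 14, 1, 29, 14

sensor=B: battery >= 38 → 29
sensor=D: battery >= 4 and status = 'offline' → 1
sensor=G: battery >= 2 → 14
sensor=H: battery >= 58 and humidity < 74 → 26
sensor=M: battery >= 2 → 14
sensor=N: battery >= 38 → 29
sensor=P: battery >= 4 and status = 'offline' → 1
sensor=Q: battery >= 38 → 29
sensor=R: battery >= 58 and humidity < 74 → 26
sensor=T: battery >= 2 → 14
sensor=U: battery >= 2 → 14
sensor=W: battery >= 4 and status = 'offline' → 1
sensor=X: battery >= 38 → 29
sensor=Z: battery >= 2 → 14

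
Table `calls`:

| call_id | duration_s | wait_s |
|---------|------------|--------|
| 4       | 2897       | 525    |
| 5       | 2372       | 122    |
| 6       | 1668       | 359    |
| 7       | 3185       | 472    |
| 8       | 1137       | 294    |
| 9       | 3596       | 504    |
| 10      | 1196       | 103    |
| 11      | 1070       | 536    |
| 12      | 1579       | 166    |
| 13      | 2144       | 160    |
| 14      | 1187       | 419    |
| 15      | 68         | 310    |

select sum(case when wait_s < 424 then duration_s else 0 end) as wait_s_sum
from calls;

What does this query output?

11351

call_id=4: ✗
call_id=5: ✓ → 2372
call_id=6: ✓ → 1668
call_id=7: ✗
call_id=8: ✓ → 1137
call_id=9: ✗
call_id=10: ✓ → 1196
call_id=11: ✗
call_id=12: ✓ → 1579
call_id=13: ✓ → 2144
call_id=14: ✓ → 1187
call_id=15: ✓ → 68
wait_s_sum = 2372 + 1668 + 1137 + 1196 + 1579 + 2144 + 1187 + 68 = 11351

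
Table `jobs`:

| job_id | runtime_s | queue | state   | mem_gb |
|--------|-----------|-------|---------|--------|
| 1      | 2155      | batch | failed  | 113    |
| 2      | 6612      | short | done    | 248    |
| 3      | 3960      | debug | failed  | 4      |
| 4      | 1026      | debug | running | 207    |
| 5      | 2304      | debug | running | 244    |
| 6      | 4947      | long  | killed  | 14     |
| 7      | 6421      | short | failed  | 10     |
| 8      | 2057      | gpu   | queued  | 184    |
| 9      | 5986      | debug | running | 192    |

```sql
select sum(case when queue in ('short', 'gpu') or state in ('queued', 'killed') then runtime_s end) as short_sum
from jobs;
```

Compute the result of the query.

20037

job_id=1: ✗
job_id=2: ✓ → 6612
job_id=3: ✗
job_id=4: ✗
job_id=5: ✗
job_id=6: ✓ → 4947
job_id=7: ✓ → 6421
job_id=8: ✓ → 2057
job_id=9: ✗
short_sum = 6612 + 4947 + 6421 + 2057 = 20037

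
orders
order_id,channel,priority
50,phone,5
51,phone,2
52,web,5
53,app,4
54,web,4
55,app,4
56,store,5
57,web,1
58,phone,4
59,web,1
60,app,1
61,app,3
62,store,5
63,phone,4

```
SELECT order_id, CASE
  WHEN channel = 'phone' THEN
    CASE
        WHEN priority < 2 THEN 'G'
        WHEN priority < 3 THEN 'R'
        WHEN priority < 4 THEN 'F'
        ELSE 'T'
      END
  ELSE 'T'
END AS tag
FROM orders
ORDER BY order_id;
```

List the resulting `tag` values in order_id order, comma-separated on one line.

order_id=50: channel='phone' → inner[ELSE] → T
order_id=51: channel='phone' → inner[priority < 3] → R
order_id=52: channel='web' → outer ELSE → T
order_id=53: channel='app' → outer ELSE → T
order_id=54: channel='web' → outer ELSE → T
order_id=55: channel='app' → outer ELSE → T
order_id=56: channel='store' → outer ELSE → T
order_id=57: channel='web' → outer ELSE → T
order_id=58: channel='phone' → inner[ELSE] → T
order_id=59: channel='web' → outer ELSE → T
order_id=60: channel='app' → outer ELSE → T
order_id=61: channel='app' → outer ELSE → T
order_id=62: channel='store' → outer ELSE → T
order_id=63: channel='phone' → inner[ELSE] → T

T, R, T, T, T, T, T, T, T, T, T, T, T, T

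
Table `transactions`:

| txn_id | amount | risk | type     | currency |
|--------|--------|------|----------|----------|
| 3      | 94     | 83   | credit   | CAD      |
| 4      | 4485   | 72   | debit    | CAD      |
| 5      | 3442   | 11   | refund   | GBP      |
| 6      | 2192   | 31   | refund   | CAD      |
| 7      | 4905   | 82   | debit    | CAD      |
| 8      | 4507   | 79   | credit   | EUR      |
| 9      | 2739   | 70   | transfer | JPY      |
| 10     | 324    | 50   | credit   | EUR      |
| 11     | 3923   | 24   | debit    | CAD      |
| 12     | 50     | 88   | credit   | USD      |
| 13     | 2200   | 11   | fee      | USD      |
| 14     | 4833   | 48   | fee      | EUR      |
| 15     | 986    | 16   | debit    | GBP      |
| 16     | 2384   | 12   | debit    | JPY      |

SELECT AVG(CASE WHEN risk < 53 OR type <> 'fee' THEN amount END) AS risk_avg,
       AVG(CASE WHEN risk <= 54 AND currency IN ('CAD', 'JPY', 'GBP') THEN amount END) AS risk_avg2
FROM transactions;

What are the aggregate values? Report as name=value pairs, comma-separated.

[risk_avg: risk < 53 OR type <> 'fee']
txn_id=3: ✓ → 94
txn_id=4: ✓ → 4485
txn_id=5: ✓ → 3442
txn_id=6: ✓ → 2192
txn_id=7: ✓ → 4905
txn_id=8: ✓ → 4507
txn_id=9: ✓ → 2739
txn_id=10: ✓ → 324
txn_id=11: ✓ → 3923
txn_id=12: ✓ → 50
txn_id=13: ✓ → 2200
txn_id=14: ✓ → 4833
txn_id=15: ✓ → 986
txn_id=16: ✓ → 2384
risk_avg = (94 + 4485 + 3442 + 2192 + 4905 + 4507 + 2739 + 324 + 3923 + 50 + 2200 + 4833 + 986 + 2384) / 14 = 2647.4285714286
—
[risk_avg2: risk <= 54 AND currency IN ('CAD', 'JPY', 'GBP')]
txn_id=3: ✗
txn_id=4: ✗
txn_id=5: ✓ → 3442
txn_id=6: ✓ → 2192
txn_id=7: ✗
txn_id=8: ✗
txn_id=9: ✗
txn_id=10: ✗
txn_id=11: ✓ → 3923
txn_id=12: ✗
txn_id=13: ✗
txn_id=14: ✗
txn_id=15: ✓ → 986
txn_id=16: ✓ → 2384
risk_avg2 = (3442 + 2192 + 3923 + 986 + 2384) / 5 = 2585.4

risk_avg=2647.4285714286, risk_avg2=2585.4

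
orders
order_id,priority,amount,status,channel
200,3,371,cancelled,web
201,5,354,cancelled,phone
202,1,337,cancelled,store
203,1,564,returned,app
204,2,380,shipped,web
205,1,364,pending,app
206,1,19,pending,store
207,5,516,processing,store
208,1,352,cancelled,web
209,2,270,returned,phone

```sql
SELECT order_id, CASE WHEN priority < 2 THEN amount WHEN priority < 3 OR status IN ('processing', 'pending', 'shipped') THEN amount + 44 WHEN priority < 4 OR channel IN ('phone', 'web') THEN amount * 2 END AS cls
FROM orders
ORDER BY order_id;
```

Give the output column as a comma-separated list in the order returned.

742, 708, 337, 564, 424, 364, 19, 560, 352, 314

order_id=200: priority < 4 OR channel IN ('phone', 'web') → 742
order_id=201: priority < 4 OR channel IN ('phone', 'web') → 708
order_id=202: priority < 2 → 337
order_id=203: priority < 2 → 564
order_id=204: priority < 3 OR status IN ('processing', 'pending', 'shipped') → 424
order_id=205: priority < 2 → 364
order_id=206: priority < 2 → 19
order_id=207: priority < 3 OR status IN ('processing', 'pending', 'shipped') → 560
order_id=208: priority < 2 → 352
order_id=209: priority < 3 OR status IN ('processing', 'pending', 'shipped') → 314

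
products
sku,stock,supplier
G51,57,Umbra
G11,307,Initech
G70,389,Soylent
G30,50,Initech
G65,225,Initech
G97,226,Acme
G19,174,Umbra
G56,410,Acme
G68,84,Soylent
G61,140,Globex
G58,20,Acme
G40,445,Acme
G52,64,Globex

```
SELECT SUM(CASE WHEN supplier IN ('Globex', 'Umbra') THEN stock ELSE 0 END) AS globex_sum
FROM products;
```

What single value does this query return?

sku=G51: ✓ → 57
sku=G11: ✗
sku=G70: ✗
sku=G30: ✗
sku=G65: ✗
sku=G97: ✗
sku=G19: ✓ → 174
sku=G56: ✗
sku=G68: ✗
sku=G61: ✓ → 140
sku=G58: ✗
sku=G40: ✗
sku=G52: ✓ → 64
globex_sum = 57 + 174 + 140 + 64 = 435

435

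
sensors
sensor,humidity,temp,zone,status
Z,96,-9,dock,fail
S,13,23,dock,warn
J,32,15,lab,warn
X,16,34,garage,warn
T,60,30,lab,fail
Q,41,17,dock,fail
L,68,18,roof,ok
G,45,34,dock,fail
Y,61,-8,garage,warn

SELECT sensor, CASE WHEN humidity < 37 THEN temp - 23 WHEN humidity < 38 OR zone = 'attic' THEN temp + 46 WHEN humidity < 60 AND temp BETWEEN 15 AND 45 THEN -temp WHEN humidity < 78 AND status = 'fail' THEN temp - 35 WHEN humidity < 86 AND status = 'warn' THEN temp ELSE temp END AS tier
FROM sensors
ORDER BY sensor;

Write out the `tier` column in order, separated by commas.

-34, -8, 18, -17, 0, -5, 11, -8, -9

sensor=G: humidity < 60 AND temp BETWEEN 15 AND 45 → -34
sensor=J: humidity < 37 → -8
sensor=L: ELSE → 18
sensor=Q: humidity < 60 AND temp BETWEEN 15 AND 45 → -17
sensor=S: humidity < 37 → 0
sensor=T: humidity < 78 AND status = 'fail' → -5
sensor=X: humidity < 37 → 11
sensor=Y: humidity < 86 AND status = 'warn' → -8
sensor=Z: ELSE → -9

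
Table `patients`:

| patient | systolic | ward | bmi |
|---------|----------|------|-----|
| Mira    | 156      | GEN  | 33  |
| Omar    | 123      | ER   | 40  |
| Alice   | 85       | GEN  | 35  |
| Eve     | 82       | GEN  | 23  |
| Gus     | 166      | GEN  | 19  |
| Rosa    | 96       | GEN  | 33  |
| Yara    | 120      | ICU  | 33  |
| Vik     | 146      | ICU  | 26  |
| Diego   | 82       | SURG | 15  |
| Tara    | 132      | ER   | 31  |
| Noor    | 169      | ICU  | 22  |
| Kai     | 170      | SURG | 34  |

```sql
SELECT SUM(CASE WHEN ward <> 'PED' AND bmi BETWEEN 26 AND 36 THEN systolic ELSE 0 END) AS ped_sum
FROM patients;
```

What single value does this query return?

patient=Mira: ✓ → 156
patient=Omar: ✗
patient=Alice: ✓ → 85
patient=Eve: ✗
patient=Gus: ✗
patient=Rosa: ✓ → 96
patient=Yara: ✓ → 120
patient=Vik: ✓ → 146
patient=Diego: ✗
patient=Tara: ✓ → 132
patient=Noor: ✗
patient=Kai: ✓ → 170
ped_sum = 156 + 85 + 96 + 120 + 146 + 132 + 170 = 905

905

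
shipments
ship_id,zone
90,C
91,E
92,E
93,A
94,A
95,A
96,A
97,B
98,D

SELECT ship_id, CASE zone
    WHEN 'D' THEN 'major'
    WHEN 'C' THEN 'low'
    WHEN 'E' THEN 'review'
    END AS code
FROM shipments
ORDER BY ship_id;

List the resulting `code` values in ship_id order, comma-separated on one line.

low, review, review, NULL, NULL, NULL, NULL, NULL, major

ship_id=90: zone='C' → low
ship_id=91: zone='E' → review
ship_id=92: zone='E' → review
ship_id=93: (no match → NULL) → NULL
ship_id=94: (no match → NULL) → NULL
ship_id=95: (no match → NULL) → NULL
ship_id=96: (no match → NULL) → NULL
ship_id=97: (no match → NULL) → NULL
ship_id=98: zone='D' → major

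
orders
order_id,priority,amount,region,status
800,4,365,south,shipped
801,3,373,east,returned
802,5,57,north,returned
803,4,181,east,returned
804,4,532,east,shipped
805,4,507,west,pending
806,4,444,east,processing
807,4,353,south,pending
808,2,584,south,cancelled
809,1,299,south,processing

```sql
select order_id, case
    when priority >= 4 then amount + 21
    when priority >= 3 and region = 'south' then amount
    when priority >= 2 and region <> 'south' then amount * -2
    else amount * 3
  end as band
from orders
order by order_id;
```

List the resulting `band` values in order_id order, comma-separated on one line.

order_id=800: priority >= 4 → 386
order_id=801: priority >= 2 and region <> 'south' → -746
order_id=802: priority >= 4 → 78
order_id=803: priority >= 4 → 202
order_id=804: priority >= 4 → 553
order_id=805: priority >= 4 → 528
order_id=806: priority >= 4 → 465
order_id=807: priority >= 4 → 374
order_id=808: ELSE → 1752
order_id=809: ELSE → 897

386, -746, 78, 202, 553, 528, 465, 374, 1752, 897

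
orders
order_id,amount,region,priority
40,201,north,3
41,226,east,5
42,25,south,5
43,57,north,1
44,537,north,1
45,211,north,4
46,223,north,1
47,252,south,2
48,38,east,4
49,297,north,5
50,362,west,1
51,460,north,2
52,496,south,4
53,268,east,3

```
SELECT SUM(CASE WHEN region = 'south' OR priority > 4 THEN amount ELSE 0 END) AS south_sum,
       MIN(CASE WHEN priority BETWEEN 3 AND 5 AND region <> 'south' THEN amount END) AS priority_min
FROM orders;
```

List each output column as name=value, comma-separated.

south_sum=1296, priority_min=38

[south_sum: region = 'south' OR priority > 4]
order_id=40: ✗
order_id=41: ✓ → 226
order_id=42: ✓ → 25
order_id=43: ✗
order_id=44: ✗
order_id=45: ✗
order_id=46: ✗
order_id=47: ✓ → 252
order_id=48: ✗
order_id=49: ✓ → 297
order_id=50: ✗
order_id=51: ✗
order_id=52: ✓ → 496
order_id=53: ✗
south_sum = 226 + 25 + 252 + 297 + 496 = 1296
—
[priority_min: priority BETWEEN 3 AND 5 AND region <> 'south']
order_id=40: ✓ → 201
order_id=41: ✓ → 226
order_id=42: ✗
order_id=43: ✗
order_id=44: ✗
order_id=45: ✓ → 211
order_id=46: ✗
order_id=47: ✗
order_id=48: ✓ → 38
order_id=49: ✓ → 297
order_id=50: ✗
order_id=51: ✗
order_id=52: ✗
order_id=53: ✓ → 268
priority_min = MIN(201, 226, 211, 38, 297, 268) = 38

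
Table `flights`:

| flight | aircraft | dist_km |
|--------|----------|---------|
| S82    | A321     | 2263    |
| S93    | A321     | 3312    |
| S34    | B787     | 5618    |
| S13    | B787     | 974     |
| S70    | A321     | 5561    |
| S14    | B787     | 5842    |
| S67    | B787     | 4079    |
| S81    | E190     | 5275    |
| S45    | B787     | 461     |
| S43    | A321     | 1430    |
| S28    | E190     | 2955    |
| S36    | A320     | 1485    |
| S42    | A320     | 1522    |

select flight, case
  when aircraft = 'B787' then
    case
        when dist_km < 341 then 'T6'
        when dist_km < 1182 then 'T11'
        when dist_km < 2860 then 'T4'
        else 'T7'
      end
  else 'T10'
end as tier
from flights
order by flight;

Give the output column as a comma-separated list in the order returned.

flight=S13: aircraft='B787' → inner[dist_km < 1182] → T11
flight=S14: aircraft='B787' → inner[ELSE] → T7
flight=S28: aircraft='E190' → outer ELSE → T10
flight=S34: aircraft='B787' → inner[ELSE] → T7
flight=S36: aircraft='A320' → outer ELSE → T10
flight=S42: aircraft='A320' → outer ELSE → T10
flight=S43: aircraft='A321' → outer ELSE → T10
flight=S45: aircraft='B787' → inner[dist_km < 1182] → T11
flight=S67: aircraft='B787' → inner[ELSE] → T7
flight=S70: aircraft='A321' → outer ELSE → T10
flight=S81: aircraft='E190' → outer ELSE → T10
flight=S82: aircraft='A321' → outer ELSE → T10
flight=S93: aircraft='A321' → outer ELSE → T10

T11, T7, T10, T7, T10, T10, T10, T11, T7, T10, T10, T10, T10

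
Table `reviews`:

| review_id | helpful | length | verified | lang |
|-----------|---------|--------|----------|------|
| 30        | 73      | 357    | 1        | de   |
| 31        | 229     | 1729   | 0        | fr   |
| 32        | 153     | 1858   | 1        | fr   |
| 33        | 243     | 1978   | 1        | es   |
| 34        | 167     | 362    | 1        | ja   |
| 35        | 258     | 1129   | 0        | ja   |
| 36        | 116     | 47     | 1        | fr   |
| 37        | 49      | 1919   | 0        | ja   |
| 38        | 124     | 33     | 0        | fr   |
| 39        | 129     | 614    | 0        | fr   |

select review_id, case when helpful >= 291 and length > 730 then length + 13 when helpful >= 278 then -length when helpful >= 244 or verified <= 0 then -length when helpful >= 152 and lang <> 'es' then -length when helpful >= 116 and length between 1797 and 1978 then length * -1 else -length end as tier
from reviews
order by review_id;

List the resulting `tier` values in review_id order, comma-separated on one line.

review_id=30: ELSE → -357
review_id=31: helpful >= 244 or verified <= 0 → -1729
review_id=32: helpful >= 152 and lang <> 'es' → -1858
review_id=33: helpful >= 116 and length between 1797 and 1978 → -1978
review_id=34: helpful >= 152 and lang <> 'es' → -362
review_id=35: helpful >= 244 or verified <= 0 → -1129
review_id=36: ELSE → -47
review_id=37: helpful >= 244 or verified <= 0 → -1919
review_id=38: helpful >= 244 or verified <= 0 → -33
review_id=39: helpful >= 244 or verified <= 0 → -614

-357, -1729, -1858, -1978, -362, -1129, -47, -1919, -33, -614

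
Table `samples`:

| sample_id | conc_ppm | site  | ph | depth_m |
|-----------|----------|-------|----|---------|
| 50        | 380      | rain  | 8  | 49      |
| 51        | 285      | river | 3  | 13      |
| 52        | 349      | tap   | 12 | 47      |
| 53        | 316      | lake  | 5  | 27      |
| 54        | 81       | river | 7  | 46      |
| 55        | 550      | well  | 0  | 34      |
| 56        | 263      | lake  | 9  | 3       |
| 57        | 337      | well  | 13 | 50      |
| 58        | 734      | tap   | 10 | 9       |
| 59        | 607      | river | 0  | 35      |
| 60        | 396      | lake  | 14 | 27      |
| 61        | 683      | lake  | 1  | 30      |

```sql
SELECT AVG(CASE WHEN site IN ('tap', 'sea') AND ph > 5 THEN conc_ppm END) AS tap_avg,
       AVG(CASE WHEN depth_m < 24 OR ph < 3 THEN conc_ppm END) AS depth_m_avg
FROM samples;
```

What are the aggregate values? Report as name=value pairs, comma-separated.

tap_avg=541.5, depth_m_avg=520.3333333333

[tap_avg: site IN ('tap', 'sea') AND ph > 5]
sample_id=50: ✗
sample_id=51: ✗
sample_id=52: ✓ → 349
sample_id=53: ✗
sample_id=54: ✗
sample_id=55: ✗
sample_id=56: ✗
sample_id=57: ✗
sample_id=58: ✓ → 734
sample_id=59: ✗
sample_id=60: ✗
sample_id=61: ✗
tap_avg = (349 + 734) / 2 = 541.5
—
[depth_m_avg: depth_m < 24 OR ph < 3]
sample_id=50: ✗
sample_id=51: ✓ → 285
sample_id=52: ✗
sample_id=53: ✗
sample_id=54: ✗
sample_id=55: ✓ → 550
sample_id=56: ✓ → 263
sample_id=57: ✗
sample_id=58: ✓ → 734
sample_id=59: ✓ → 607
sample_id=60: ✗
sample_id=61: ✓ → 683
depth_m_avg = (285 + 550 + 263 + 734 + 607 + 683) / 6 = 520.3333333333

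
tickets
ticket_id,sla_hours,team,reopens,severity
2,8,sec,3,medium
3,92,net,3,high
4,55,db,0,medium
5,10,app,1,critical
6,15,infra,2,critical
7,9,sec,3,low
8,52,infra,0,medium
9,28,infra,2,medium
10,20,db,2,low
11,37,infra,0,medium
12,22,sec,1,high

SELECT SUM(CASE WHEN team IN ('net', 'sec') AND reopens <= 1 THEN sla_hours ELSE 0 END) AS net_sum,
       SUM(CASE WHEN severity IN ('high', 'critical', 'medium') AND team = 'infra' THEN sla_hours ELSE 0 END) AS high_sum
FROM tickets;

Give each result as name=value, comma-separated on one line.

[net_sum: team IN ('net', 'sec') AND reopens <= 1]
ticket_id=2: ✗
ticket_id=3: ✗
ticket_id=4: ✗
ticket_id=5: ✗
ticket_id=6: ✗
ticket_id=7: ✗
ticket_id=8: ✗
ticket_id=9: ✗
ticket_id=10: ✗
ticket_id=11: ✗
ticket_id=12: ✓ → 22
net_sum = 22
—
[high_sum: severity IN ('high', 'critical', 'medium') AND team = 'infra']
ticket_id=2: ✗
ticket_id=3: ✗
ticket_id=4: ✗
ticket_id=5: ✗
ticket_id=6: ✓ → 15
ticket_id=7: ✗
ticket_id=8: ✓ → 52
ticket_id=9: ✓ → 28
ticket_id=10: ✗
ticket_id=11: ✓ → 37
ticket_id=12: ✗
high_sum = 15 + 52 + 28 + 37 = 132

net_sum=22, high_sum=132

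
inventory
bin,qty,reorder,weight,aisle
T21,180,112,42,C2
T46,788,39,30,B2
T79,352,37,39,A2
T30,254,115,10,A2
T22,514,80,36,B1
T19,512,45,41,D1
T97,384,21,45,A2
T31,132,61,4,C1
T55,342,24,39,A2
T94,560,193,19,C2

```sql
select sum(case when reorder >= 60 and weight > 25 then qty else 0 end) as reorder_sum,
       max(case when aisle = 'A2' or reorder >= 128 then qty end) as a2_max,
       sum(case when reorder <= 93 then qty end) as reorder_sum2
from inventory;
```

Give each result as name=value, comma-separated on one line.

[reorder_sum: reorder >= 60 and weight > 25]
bin=T21: ✓ → 180
bin=T46: ✗
bin=T79: ✗
bin=T30: ✗
bin=T22: ✓ → 514
bin=T19: ✗
bin=T97: ✗
bin=T31: ✗
bin=T55: ✗
bin=T94: ✗
reorder_sum = 180 + 514 = 694
—
[a2_max: aisle = 'A2' or reorder >= 128]
bin=T21: ✗
bin=T46: ✗
bin=T79: ✓ → 352
bin=T30: ✓ → 254
bin=T22: ✗
bin=T19: ✗
bin=T97: ✓ → 384
bin=T31: ✗
bin=T55: ✓ → 342
bin=T94: ✓ → 560
a2_max = MAX(352, 254, 384, 342, 560) = 560
—
[reorder_sum2: reorder <= 93]
bin=T21: ✗
bin=T46: ✓ → 788
bin=T79: ✓ → 352
bin=T30: ✗
bin=T22: ✓ → 514
bin=T19: ✓ → 512
bin=T97: ✓ → 384
bin=T31: ✓ → 132
bin=T55: ✓ → 342
bin=T94: ✗
reorder_sum2 = 788 + 352 + 514 + 512 + 384 + 132 + 342 = 3024

reorder_sum=694, a2_max=560, reorder_sum2=3024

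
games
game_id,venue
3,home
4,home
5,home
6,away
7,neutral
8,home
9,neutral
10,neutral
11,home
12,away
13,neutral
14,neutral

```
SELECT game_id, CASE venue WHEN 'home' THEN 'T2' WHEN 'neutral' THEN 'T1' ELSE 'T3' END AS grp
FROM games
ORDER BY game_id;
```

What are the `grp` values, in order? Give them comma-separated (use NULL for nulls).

T2, T2, T2, T3, T1, T2, T1, T1, T2, T3, T1, T1

game_id=3: venue='home' → T2
game_id=4: venue='home' → T2
game_id=5: venue='home' → T2
game_id=6: ELSE → T3
game_id=7: venue='neutral' → T1
game_id=8: venue='home' → T2
game_id=9: venue='neutral' → T1
game_id=10: venue='neutral' → T1
game_id=11: venue='home' → T2
game_id=12: ELSE → T3
game_id=13: venue='neutral' → T1
game_id=14: venue='neutral' → T1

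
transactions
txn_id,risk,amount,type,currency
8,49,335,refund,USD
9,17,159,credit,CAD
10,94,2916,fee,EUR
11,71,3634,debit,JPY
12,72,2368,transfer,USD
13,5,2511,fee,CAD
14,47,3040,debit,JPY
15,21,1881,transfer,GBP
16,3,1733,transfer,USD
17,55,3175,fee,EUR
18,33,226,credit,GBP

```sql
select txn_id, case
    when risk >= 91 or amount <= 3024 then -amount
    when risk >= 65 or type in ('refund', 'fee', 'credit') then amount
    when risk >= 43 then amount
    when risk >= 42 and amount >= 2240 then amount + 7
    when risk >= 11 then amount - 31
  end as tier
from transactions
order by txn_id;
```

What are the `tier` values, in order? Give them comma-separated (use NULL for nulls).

txn_id=8: risk >= 91 or amount <= 3024 → -335
txn_id=9: risk >= 91 or amount <= 3024 → -159
txn_id=10: risk >= 91 or amount <= 3024 → -2916
txn_id=11: risk >= 65 or type in ('refund', 'fee', 'credit') → 3634
txn_id=12: risk >= 91 or amount <= 3024 → -2368
txn_id=13: risk >= 91 or amount <= 3024 → -2511
txn_id=14: risk >= 43 → 3040
txn_id=15: risk >= 91 or amount <= 3024 → -1881
txn_id=16: risk >= 91 or amount <= 3024 → -1733
txn_id=17: risk >= 65 or type in ('refund', 'fee', 'credit') → 3175
txn_id=18: risk >= 91 or amount <= 3024 → -226

-335, -159, -2916, 3634, -2368, -2511, 3040, -1881, -1733, 3175, -226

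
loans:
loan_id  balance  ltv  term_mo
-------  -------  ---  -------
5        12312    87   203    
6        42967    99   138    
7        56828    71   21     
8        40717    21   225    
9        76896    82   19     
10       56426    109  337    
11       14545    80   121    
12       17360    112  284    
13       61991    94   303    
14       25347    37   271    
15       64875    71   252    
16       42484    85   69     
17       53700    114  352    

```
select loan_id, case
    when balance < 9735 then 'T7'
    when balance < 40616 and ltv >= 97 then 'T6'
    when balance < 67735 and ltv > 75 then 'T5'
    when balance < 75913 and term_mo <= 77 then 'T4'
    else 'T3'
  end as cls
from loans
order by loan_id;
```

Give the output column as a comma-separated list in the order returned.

loan_id=5: balance < 67735 and ltv > 75 → T5
loan_id=6: balance < 67735 and ltv > 75 → T5
loan_id=7: balance < 75913 and term_mo <= 77 → T4
loan_id=8: ELSE → T3
loan_id=9: ELSE → T3
loan_id=10: balance < 67735 and ltv > 75 → T5
loan_id=11: balance < 67735 and ltv > 75 → T5
loan_id=12: balance < 40616 and ltv >= 97 → T6
loan_id=13: balance < 67735 and ltv > 75 → T5
loan_id=14: ELSE → T3
loan_id=15: ELSE → T3
loan_id=16: balance < 67735 and ltv > 75 → T5
loan_id=17: balance < 67735 and ltv > 75 → T5

T5, T5, T4, T3, T3, T5, T5, T6, T5, T3, T3, T5, T5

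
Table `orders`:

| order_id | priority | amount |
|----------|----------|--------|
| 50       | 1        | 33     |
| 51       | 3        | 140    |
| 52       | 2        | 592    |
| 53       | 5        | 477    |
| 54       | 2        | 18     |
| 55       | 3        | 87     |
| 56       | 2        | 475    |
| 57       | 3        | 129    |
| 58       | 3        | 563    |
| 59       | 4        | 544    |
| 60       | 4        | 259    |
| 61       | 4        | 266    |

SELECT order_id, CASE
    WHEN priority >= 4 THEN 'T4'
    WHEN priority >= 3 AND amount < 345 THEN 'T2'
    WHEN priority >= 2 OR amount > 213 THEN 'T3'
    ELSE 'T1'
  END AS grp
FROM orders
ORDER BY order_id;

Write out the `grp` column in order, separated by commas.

order_id=50: ELSE → T1
order_id=51: priority >= 3 AND amount < 345 → T2
order_id=52: priority >= 2 OR amount > 213 → T3
order_id=53: priority >= 4 → T4
order_id=54: priority >= 2 OR amount > 213 → T3
order_id=55: priority >= 3 AND amount < 345 → T2
order_id=56: priority >= 2 OR amount > 213 → T3
order_id=57: priority >= 3 AND amount < 345 → T2
order_id=58: priority >= 2 OR amount > 213 → T3
order_id=59: priority >= 4 → T4
order_id=60: priority >= 4 → T4
order_id=61: priority >= 4 → T4

T1, T2, T3, T4, T3, T2, T3, T2, T3, T4, T4, T4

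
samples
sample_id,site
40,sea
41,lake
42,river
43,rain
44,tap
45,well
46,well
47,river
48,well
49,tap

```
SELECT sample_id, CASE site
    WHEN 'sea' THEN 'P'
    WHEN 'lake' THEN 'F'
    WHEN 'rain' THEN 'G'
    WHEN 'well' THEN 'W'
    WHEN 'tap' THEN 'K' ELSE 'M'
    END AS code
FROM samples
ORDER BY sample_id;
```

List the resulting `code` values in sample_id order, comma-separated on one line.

sample_id=40: site='sea' → P
sample_id=41: site='lake' → F
sample_id=42: ELSE → M
sample_id=43: site='rain' → G
sample_id=44: site='tap' → K
sample_id=45: site='well' → W
sample_id=46: site='well' → W
sample_id=47: ELSE → M
sample_id=48: site='well' → W
sample_id=49: site='tap' → K

P, F, M, G, K, W, W, M, W, K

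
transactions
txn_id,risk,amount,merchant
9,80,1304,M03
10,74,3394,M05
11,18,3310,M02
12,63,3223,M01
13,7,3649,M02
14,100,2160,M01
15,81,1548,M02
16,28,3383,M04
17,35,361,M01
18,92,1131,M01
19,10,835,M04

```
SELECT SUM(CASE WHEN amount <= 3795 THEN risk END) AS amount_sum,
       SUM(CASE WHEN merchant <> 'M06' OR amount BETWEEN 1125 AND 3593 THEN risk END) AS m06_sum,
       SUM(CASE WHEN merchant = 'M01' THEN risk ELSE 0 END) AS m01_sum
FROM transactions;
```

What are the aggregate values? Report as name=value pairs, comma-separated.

amount_sum=588, m06_sum=588, m01_sum=290

[amount_sum: amount <= 3795]
txn_id=9: ✓ → 80
txn_id=10: ✓ → 74
txn_id=11: ✓ → 18
txn_id=12: ✓ → 63
txn_id=13: ✓ → 7
txn_id=14: ✓ → 100
txn_id=15: ✓ → 81
txn_id=16: ✓ → 28
txn_id=17: ✓ → 35
txn_id=18: ✓ → 92
txn_id=19: ✓ → 10
amount_sum = 80 + 74 + 18 + 63 + 7 + 100 + 81 + 28 + 35 + 92 + 10 = 588
—
[m06_sum: merchant <> 'M06' OR amount BETWEEN 1125 AND 3593]
txn_id=9: ✓ → 80
txn_id=10: ✓ → 74
txn_id=11: ✓ → 18
txn_id=12: ✓ → 63
txn_id=13: ✓ → 7
txn_id=14: ✓ → 100
txn_id=15: ✓ → 81
txn_id=16: ✓ → 28
txn_id=17: ✓ → 35
txn_id=18: ✓ → 92
txn_id=19: ✓ → 10
m06_sum = 80 + 74 + 18 + 63 + 7 + 100 + 81 + 28 + 35 + 92 + 10 = 588
—
[m01_sum: merchant = 'M01']
txn_id=9: ✗
txn_id=10: ✗
txn_id=11: ✗
txn_id=12: ✓ → 63
txn_id=13: ✗
txn_id=14: ✓ → 100
txn_id=15: ✗
txn_id=16: ✗
txn_id=17: ✓ → 35
txn_id=18: ✓ → 92
txn_id=19: ✗
m01_sum = 63 + 100 + 35 + 92 = 290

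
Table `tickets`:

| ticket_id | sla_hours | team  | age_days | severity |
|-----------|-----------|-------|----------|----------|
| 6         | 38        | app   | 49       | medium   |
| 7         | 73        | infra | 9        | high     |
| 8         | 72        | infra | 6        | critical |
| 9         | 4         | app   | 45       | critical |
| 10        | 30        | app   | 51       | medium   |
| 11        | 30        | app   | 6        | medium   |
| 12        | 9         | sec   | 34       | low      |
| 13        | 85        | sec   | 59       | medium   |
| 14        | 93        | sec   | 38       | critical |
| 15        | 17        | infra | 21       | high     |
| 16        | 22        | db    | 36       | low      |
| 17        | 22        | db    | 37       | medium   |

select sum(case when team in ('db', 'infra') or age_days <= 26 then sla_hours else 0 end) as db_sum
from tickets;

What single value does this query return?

236

ticket_id=6: ✗
ticket_id=7: ✓ → 73
ticket_id=8: ✓ → 72
ticket_id=9: ✗
ticket_id=10: ✗
ticket_id=11: ✓ → 30
ticket_id=12: ✗
ticket_id=13: ✗
ticket_id=14: ✗
ticket_id=15: ✓ → 17
ticket_id=16: ✓ → 22
ticket_id=17: ✓ → 22
db_sum = 73 + 72 + 30 + 17 + 22 + 22 = 236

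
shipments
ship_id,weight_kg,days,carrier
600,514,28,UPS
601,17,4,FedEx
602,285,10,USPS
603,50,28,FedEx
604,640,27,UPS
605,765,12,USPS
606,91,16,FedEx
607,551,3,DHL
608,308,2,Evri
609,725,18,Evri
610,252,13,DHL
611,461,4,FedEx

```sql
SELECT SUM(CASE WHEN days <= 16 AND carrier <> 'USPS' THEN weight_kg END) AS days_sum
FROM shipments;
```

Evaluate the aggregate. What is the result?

ship_id=600: ✗
ship_id=601: ✓ → 17
ship_id=602: ✗
ship_id=603: ✗
ship_id=604: ✗
ship_id=605: ✗
ship_id=606: ✓ → 91
ship_id=607: ✓ → 551
ship_id=608: ✓ → 308
ship_id=609: ✗
ship_id=610: ✓ → 252
ship_id=611: ✓ → 461
days_sum = 17 + 91 + 551 + 308 + 252 + 461 = 1680

1680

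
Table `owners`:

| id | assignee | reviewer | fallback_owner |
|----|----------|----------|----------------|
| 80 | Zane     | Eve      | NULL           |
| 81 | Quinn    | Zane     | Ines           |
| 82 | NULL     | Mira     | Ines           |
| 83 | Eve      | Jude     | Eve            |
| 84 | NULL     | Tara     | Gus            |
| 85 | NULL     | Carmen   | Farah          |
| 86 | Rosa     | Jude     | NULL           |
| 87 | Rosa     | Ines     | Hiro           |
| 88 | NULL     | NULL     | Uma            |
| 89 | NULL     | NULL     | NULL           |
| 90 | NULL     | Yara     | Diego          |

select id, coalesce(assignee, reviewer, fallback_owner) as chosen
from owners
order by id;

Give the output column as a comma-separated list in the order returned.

Zane, Quinn, Mira, Eve, Tara, Carmen, Rosa, Rosa, Uma, NULL, Yara

id=80: assignee=Zane → Zane
id=81: assignee=Quinn → Quinn
id=82: assignee=NULL, reviewer=Mira → Mira
id=83: assignee=Eve → Eve
id=84: assignee=NULL, reviewer=Tara → Tara
id=85: assignee=NULL, reviewer=Carmen → Carmen
id=86: assignee=Rosa → Rosa
id=87: assignee=Rosa → Rosa
id=88: assignee=NULL, reviewer=NULL, fallback_owner=Uma → Uma
id=89: assignee=NULL, reviewer=NULL, fallback_owner=NULL (all NULL) → NULL
id=90: assignee=NULL, reviewer=Yara → Yara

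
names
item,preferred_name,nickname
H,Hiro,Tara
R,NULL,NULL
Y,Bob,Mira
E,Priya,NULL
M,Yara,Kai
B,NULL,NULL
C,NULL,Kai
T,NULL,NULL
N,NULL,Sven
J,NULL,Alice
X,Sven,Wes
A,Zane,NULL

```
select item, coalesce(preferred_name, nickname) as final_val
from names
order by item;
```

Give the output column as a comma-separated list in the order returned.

item=A: preferred_name=Zane → Zane
item=B: preferred_name=NULL, nickname=NULL (all NULL) → NULL
item=C: preferred_name=NULL, nickname=Kai → Kai
item=E: preferred_name=Priya → Priya
item=H: preferred_name=Hiro → Hiro
item=J: preferred_name=NULL, nickname=Alice → Alice
item=M: preferred_name=Yara → Yara
item=N: preferred_name=NULL, nickname=Sven → Sven
item=R: preferred_name=NULL, nickname=NULL (all NULL) → NULL
item=T: preferred_name=NULL, nickname=NULL (all NULL) → NULL
item=X: preferred_name=Sven → Sven
item=Y: preferred_name=Bob → Bob

Zane, NULL, Kai, Priya, Hiro, Alice, Yara, Sven, NULL, NULL, Sven, Bob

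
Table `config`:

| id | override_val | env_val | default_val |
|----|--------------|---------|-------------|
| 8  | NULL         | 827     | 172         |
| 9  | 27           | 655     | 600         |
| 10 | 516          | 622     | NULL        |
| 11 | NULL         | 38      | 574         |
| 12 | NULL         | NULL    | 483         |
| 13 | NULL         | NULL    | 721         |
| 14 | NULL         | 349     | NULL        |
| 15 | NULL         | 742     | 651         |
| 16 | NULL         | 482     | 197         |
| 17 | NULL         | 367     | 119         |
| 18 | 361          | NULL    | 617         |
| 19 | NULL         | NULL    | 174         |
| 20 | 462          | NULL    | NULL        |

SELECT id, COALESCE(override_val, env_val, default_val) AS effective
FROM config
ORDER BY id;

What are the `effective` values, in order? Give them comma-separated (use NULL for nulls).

827, 27, 516, 38, 483, 721, 349, 742, 482, 367, 361, 174, 462

id=8: override_val=NULL, env_val=827 → 827
id=9: override_val=27 → 27
id=10: override_val=516 → 516
id=11: override_val=NULL, env_val=38 → 38
id=12: override_val=NULL, env_val=NULL, default_val=483 → 483
id=13: override_val=NULL, env_val=NULL, default_val=721 → 721
id=14: override_val=NULL, env_val=349 → 349
id=15: override_val=NULL, env_val=742 → 742
id=16: override_val=NULL, env_val=482 → 482
id=17: override_val=NULL, env_val=367 → 367
id=18: override_val=361 → 361
id=19: override_val=NULL, env_val=NULL, default_val=174 → 174
id=20: override_val=462 → 462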